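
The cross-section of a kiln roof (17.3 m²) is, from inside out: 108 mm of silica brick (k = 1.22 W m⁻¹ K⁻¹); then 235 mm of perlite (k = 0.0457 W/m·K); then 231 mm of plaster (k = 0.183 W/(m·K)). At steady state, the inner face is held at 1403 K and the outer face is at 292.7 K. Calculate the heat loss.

Q = 2960 W

Resistance network (inner→outer):
  R_silica brick = L/(kA) = 0.108/(1.22·17.3) = 0.005117 K/W
  R_perlite = L/(kA) = 0.235/(0.0457·17.3) = 0.2972 K/W
  R_plaster = L/(kA) = 0.231/(0.183·17.3) = 0.07297 K/W
ΣR = 0.005117 + 0.2972 + 0.07297 = 0.3753 K/W
Q = ΔT/ΣR = (1403 K − 292.7 K)/0.3753 = 2960 W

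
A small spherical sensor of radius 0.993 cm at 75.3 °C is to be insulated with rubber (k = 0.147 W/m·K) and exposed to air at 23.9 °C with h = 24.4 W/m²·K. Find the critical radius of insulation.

r_cr = 1.20 cm

For a sphere, r_cr = 2k_ins/h = 2·0.147/24.4 = 0.0120 m = 1.20 cm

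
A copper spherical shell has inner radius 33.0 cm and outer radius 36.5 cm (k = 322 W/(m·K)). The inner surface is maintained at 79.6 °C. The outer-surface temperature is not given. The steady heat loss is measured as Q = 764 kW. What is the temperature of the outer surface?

T_out = 24.7 °C

Sum the resistances:
  R_copper = (1/0.330 − 1/0.365)/(4πk) = 0.2906/(4π·322) = 7.181×10^-5 K/W
ΣR = 7.181×10^-5 K/W
ΔT = Q·ΣR = 7.64×10^5 × 7.181×10^-5 = 54.86 K
Heat flows outward, so T_out = T_in − ΔT = 79.6 − 54.86 = 24.7 °C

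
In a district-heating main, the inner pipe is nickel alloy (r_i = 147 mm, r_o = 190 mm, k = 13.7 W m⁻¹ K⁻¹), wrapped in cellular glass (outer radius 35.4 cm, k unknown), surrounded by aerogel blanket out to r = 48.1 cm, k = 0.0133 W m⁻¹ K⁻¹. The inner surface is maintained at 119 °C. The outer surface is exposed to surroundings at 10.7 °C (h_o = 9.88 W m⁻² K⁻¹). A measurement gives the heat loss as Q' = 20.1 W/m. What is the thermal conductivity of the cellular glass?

ΣR = ΔT/Q' = |119 − 10.7|/20.1 = 5.388 m·K/W
Known resistances:
  R'_nickel alloy = ln(0.190/0.147)/(2πk) = 0.2566/(2π·13.7) = 0.002981 m·K/W
  R'_aerogel blanket = ln(0.481/0.354)/(2πk) = 0.3066/(2π·0.0133) = 3.669 m·K/W
  R'_conv,out = 1/(2πr h) = 1/(2π·0.481·9.88) = 0.03349 m·K/W
R_cellular glass = ΣR − ΣR_known = 5.388 − 3.705 = 1.683 m·K/W
ln(r₂/r₁)/(2πk) = 1.683 ⇒ k = 0.6223/(2π·1.683) = 0.0588 W/m·K

k = 0.0588 W/m·K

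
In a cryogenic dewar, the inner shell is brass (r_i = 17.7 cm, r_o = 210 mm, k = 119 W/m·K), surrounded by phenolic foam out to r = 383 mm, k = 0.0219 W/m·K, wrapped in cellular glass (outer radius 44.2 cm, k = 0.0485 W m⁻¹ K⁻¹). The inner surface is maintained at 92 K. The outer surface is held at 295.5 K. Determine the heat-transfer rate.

Q = 24.3 W

Treat each layer as a resistance in series:
  R_brass = (1/0.177 − 1/0.210)/(4πk) = 0.8878/(4π·119) = 5.937×10^-4 K/W
  R_phenolic foam = (1/0.210 − 1/0.383)/(4πk) = 2.151/(4π·0.0219) = 7.816 K/W
  R_cellular glass = (1/0.383 − 1/0.442)/(4πk) = 0.3485/(4π·0.0485) = 0.5718 K/W
ΣR = 5.937×10^-4 + 7.816 + 0.5718 = 8.388 K/W
Q = ΔT/ΣR = (92 K − 295.5 K)/8.388 = -24.3 W
(Negative Q ⇒ heat flows inward; heat gain = 24.3 W.)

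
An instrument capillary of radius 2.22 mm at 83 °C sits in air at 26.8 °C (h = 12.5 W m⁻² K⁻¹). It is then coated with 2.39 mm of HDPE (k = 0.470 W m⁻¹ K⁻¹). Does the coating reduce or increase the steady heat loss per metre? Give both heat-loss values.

increases: 9.80 → 18.7 W/m

Critical radius for a cylinder: r_cr = k/h = 0.0376 m = 3.76 cm.
Outer radius after coating: r₂ = 0.00222 + 0.00239 = 0.00461 m.
Since r₁ < r_cr and r₂ ≤ r_cr, the coating moves toward the maximum at r_cr — heat loss rises.
Bare: R = 1/(2πr₁h) = 5.735 m·K/W; Q = 56.2/5.735 = 9.80 W/m.
Coated: R = R_cond + R_conv = 3.009 m·K/W; Q = 56.2/3.009 = 18.7 W/m.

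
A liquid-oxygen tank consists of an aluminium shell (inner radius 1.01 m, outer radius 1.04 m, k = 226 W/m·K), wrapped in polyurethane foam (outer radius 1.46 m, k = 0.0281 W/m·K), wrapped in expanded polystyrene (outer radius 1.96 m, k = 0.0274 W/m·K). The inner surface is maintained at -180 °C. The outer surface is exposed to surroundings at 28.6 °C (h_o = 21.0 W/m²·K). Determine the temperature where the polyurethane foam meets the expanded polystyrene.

Treat each layer as a resistance in series:
  R_aluminium = (1/1.01 − 1/1.04)/(4πk) = 0.02856/(4π·226) = 1.006×10^-5 K/W
  R_polyurethane foam = (1/1.04 − 1/1.46)/(4πk) = 0.2766/(4π·0.0281) = 0.7833 K/W
  R_expanded polystyrene = (1/1.46 − 1/1.96)/(4πk) = 0.1747/(4π·0.0274) = 0.5075 K/W
  R_conv,out = 1/(4πr²h) = 1/(4π·1.96²·21.0) = 9.864×10^-4 K/W
ΣR = 1.006×10^-5 + 0.7833 + 0.5075 + 9.864×10^-4 = 1.292 K/W
Q = ΔT/ΣR = (-180 °C − 28.6 °C)/1.292 = -161.5 W
From the inner boundary to the polyurethane foam/expanded polystyrene interface, ΣR_partial = 0.7833 K/W.
T_interface = T_in − Q·ΣR_partial = -180 °C − (-161.5)(0.7833) = -53.5 °C

T = -53.5 °C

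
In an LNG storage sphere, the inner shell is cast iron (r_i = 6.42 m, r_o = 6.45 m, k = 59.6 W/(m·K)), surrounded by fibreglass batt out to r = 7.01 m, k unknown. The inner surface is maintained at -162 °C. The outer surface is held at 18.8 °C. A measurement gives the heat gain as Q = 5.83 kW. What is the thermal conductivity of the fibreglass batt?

ΣR = ΔT/Q = |-162 − 18.8|/5830 = 0.03101 K/W
Known resistances:
  R_cast iron = (1/6.42 − 1/6.45)/(4πk) = 7.245×10^-4/(4π·59.6) = 9.673×10^-7 K/W
R_fibreglass batt = ΣR − ΣR_known = 0.03101 − 9.673×10^-7 = 0.03101 K/W
(1/r₁−1/r₂)/(4πk) = 0.03101 ⇒ k = 0.01239/(4π·0.03101) = 0.0318 W/m·K

k = 0.0318 W/m·K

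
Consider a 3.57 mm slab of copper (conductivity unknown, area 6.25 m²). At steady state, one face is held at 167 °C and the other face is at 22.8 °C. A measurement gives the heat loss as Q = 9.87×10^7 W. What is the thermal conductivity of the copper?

k = 391 W/m·K

ΣR = ΔT/Q = |167 − 22.8|/9.87×10^7 = 1.461×10^-6 K/W
L/(kA) = 1.461×10^-6 ⇒ k = 0.00357/(1.461×10^-6·6.25) = 391 W/m·K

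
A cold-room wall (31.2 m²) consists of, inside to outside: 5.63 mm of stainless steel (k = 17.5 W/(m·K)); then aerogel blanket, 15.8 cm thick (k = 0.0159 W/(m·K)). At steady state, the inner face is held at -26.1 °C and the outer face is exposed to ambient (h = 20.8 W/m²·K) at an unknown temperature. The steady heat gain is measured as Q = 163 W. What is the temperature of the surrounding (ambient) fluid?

T_out = 26.1 °C

Series resistances:
  R_stainless steel = L/(kA) = 0.00563/(17.5·31.2) = 1.031×10^-5 K/W
  R_aerogel blanket = L/(kA) = 0.158/(0.0159·31.2) = 0.3185 K/W
  R_conv,out = 1/(hA) = 1/(20.8·31.2) = 0.001541 K/W
ΣR = 0.3200 K/W
ΔT = Q·ΣR = 163 × 0.3200 = 52.16 K
Heat flows inward, so T_out = T_in + ΔT = -26.1 + 52.16 = 26.1 °C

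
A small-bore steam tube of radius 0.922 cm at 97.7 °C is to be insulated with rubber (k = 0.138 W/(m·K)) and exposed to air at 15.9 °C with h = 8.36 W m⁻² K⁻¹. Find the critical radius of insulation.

r_cr = 1.65 cm

For a cylinder, r_cr = k_ins/h = 0.138/8.36 = 0.0165 m = 1.65 cm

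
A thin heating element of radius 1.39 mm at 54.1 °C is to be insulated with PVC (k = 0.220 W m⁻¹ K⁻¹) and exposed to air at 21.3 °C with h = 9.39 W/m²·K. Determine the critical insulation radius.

For a cylinder, r_cr = k_ins/h = 0.220/9.39 = 0.0234 m = 2.34 cm

r_cr = 2.34 cm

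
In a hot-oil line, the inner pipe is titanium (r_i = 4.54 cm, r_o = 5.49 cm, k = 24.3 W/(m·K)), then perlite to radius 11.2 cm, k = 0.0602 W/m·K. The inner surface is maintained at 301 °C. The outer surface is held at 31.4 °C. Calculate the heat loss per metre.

Series thermal resistances, inner to outer:
  R'_titanium = ln(0.0549/0.0454)/(2πk) = 0.1900/(2π·24.3) = 0.001244 m·K/W
  R'_perlite = ln(0.112/0.0549)/(2πk) = 0.7130/(2π·0.0602) = 1.885 m·K/W
ΣR = 0.001244 + 1.885 = 1.886 m·K/W
Q' = ΔT/ΣR = (301 °C − 31.4 °C)/1.886 = 143 W/m

Q' = 143 W/m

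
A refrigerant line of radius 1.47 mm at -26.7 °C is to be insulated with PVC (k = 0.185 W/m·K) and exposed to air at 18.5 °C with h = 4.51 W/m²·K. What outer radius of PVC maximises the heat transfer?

For a cylinder, r_cr = k_ins/h = 0.185/4.51 = 0.0410 m = 4.10 cm

r_cr = 4.10 cm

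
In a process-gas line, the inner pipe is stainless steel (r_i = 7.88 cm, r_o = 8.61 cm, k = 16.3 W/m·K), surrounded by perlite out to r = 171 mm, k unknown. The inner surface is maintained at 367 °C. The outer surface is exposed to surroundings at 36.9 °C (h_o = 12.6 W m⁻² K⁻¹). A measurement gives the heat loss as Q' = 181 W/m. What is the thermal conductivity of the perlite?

k = 0.0624 W/m·K

ΣR = ΔT/Q' = |367 − 36.9|/181 = 1.824 m·K/W
Known resistances:
  R'_stainless steel = ln(0.0861/0.0788)/(2πk) = 0.08860/(2π·16.3) = 8.651×10^-4 m·K/W
  R'_conv,out = 1/(2πr h) = 1/(2π·0.171·12.6) = 0.07387 m·K/W
R_perlite = ΣR − ΣR_known = 1.824 − 0.07474 = 1.749 m·K/W
ln(r₂/r₁)/(2πk) = 1.749 ⇒ k = 0.6862/(2π·1.749) = 0.0624 W/m·K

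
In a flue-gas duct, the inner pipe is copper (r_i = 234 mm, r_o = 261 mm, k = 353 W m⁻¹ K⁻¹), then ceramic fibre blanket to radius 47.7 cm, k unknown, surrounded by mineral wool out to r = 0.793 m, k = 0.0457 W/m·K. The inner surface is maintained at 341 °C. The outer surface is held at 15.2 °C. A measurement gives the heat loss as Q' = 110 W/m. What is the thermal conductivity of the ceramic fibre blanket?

ΣR = ΔT/Q' = |341 − 15.2|/110 = 2.962 m·K/W
Known resistances:
  R'_copper = ln(0.261/0.234)/(2πk) = 0.1092/(2π·353) = 4.923×10^-5 m·K/W
  R'_mineral wool = ln(0.793/0.477)/(2πk) = 0.5083/(2π·0.0457) = 1.770 m·K/W
R_ceramic fibre blanket = ΣR − ΣR_known = 2.962 − 1.770 = 1.192 m·K/W
ln(r₂/r₁)/(2πk) = 1.192 ⇒ k = 0.6030/(2π·1.192) = 0.0805 W/m·K

k = 0.0805 W/m·K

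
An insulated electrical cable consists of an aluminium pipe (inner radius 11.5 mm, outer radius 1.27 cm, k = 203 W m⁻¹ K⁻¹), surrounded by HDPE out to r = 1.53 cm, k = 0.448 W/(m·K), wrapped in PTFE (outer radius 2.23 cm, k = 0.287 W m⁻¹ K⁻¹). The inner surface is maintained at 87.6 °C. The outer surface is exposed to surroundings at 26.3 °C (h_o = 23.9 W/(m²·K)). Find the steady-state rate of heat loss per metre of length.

Q' = 107 W/m

Resistance network (inner→outer):
  R'_aluminium = ln(0.0127/0.0115)/(2πk) = 0.09925/(2π·203) = 7.782×10^-5 m·K/W
  R'_HDPE = ln(0.0153/0.0127)/(2πk) = 0.1863/(2π·0.448) = 0.06617 m·K/W
  R'_PTFE = ln(0.0223/0.0153)/(2πk) = 0.3767/(2π·0.287) = 0.2089 m·K/W
  R'_conv,out = 1/(2πr h) = 1/(2π·0.0223·23.9) = 0.2986 m·K/W
ΣR = 7.782×10^-5 + 0.06617 + 0.2089 + 0.2986 = 0.5737 m·K/W
Q' = ΔT/ΣR = (87.6 °C − 26.3 °C)/0.5737 = 107 W/m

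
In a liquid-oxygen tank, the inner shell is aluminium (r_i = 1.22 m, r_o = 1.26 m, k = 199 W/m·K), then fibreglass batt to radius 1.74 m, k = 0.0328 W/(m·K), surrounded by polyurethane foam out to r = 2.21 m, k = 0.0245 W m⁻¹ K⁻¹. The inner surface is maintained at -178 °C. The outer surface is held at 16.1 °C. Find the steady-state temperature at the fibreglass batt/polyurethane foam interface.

Series thermal resistances, inner to outer:
  R_aluminium = (1/1.22 − 1/1.26)/(4πk) = 0.02602/(4π·199) = 1.041×10^-5 K/W
  R_fibreglass batt = (1/1.26 − 1/1.74)/(4πk) = 0.2189/(4π·0.0328) = 0.5312 K/W
  R_polyurethane foam = (1/1.74 − 1/2.21)/(4πk) = 0.1222/(4π·0.0245) = 0.3970 K/W
ΣR = 1.041×10^-5 + 0.5312 + 0.3970 = 0.9282 K/W
Q = ΔT/ΣR = (-178 °C − 16.1 °C)/0.9282 = -209.1 W
From the inner boundary to the fibreglass batt/polyurethane foam interface, ΣR_partial = 0.5312 K/W.
T_interface = T_in − Q·ΣR_partial = -178 °C − (-209.1)(0.5312) = -66.9 °C

T = -66.9 °C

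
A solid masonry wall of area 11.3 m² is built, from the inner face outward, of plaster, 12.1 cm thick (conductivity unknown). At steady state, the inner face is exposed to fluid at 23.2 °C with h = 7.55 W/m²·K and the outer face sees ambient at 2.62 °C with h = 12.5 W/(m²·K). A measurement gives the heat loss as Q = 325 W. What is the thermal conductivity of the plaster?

k = 0.241 W/m·K

ΣR = ΔT/Q = |23.2 − 2.62|/325 = 0.06332 K/W
Known resistances:
  R_conv,in = 1/(hA) = 1/(7.55·11.3) = 0.01172 K/W
  R_conv,out = 1/(hA) = 1/(12.5·11.3) = 0.007080 K/W
R_plaster = ΣR − ΣR_known = 0.06332 − 0.01880 = 0.04452 K/W
L/(kA) = 0.04452 ⇒ k = 0.121/(0.04452·11.3) = 0.241 W/m·K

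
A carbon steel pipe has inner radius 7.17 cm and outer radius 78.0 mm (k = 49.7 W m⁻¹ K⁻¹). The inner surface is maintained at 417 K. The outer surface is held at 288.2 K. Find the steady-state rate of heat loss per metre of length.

Q' = 2πk·ΔT/ln(r₂/r₁) = 2π × 49.7 × 128.8 / ln(0.0780/0.0717) = 4.78×10^5 W/m

Q' = 4.78×10^5 W/m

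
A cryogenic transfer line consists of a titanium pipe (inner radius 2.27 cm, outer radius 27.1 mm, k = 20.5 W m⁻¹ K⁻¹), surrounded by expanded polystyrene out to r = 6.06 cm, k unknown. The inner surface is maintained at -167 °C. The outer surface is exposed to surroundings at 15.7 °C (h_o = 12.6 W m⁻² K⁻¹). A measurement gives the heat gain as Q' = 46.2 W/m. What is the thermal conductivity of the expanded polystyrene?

ΣR = ΔT/Q' = |-167 − 15.7|/46.2 = 3.955 m·K/W
Known resistances:
  R'_titanium = ln(0.0271/0.0227)/(2πk) = 0.1772/(2π·20.5) = 0.001375 m·K/W
  R'_conv,out = 1/(2πr h) = 1/(2π·0.0606·12.6) = 0.2084 m·K/W
R_expanded polystyrene = ΣR − ΣR_known = 3.955 − 0.2098 = 3.745 m·K/W
ln(r₂/r₁)/(2πk) = 3.745 ⇒ k = 0.8048/(2π·3.745) = 0.0342 W/m·K

k = 0.0342 W/m·K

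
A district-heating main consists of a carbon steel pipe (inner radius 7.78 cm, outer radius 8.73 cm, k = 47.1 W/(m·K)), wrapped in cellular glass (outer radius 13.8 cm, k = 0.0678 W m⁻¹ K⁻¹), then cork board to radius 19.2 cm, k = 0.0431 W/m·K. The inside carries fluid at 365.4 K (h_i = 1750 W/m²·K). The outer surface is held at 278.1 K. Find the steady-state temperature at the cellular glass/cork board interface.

Resistance network (inner→outer):
  R'_conv,in = 1/(2πr h) = 1/(2π·0.0778·1750) = 0.001169 m·K/W
  R'_carbon steel = ln(0.0873/0.0778)/(2πk) = 0.1152/(2π·47.1) = 3.893×10^-4 m·K/W
  R'_cellular glass = ln(0.138/0.0873)/(2πk) = 0.4579/(2π·0.0678) = 1.075 m·K/W
  R'_cork board = ln(0.192/0.138)/(2πk) = 0.3302/(2π·0.0431) = 1.219 m·K/W
ΣR = 0.001169 + 3.893×10^-4 + 1.075 + 1.219 = 2.296 m·K/W
Q' = ΔT/ΣR = (365.4 K − 278.1 K)/2.296 = 38.02 W/m
From the inner boundary to the cellular glass/cork board interface, ΣR_partial = 1.077 m·K/W.
T_interface = T_in − Q'·ΣR_partial = 365.4 K − (38.02)(1.077) = 324.5 K

T = 324.5 K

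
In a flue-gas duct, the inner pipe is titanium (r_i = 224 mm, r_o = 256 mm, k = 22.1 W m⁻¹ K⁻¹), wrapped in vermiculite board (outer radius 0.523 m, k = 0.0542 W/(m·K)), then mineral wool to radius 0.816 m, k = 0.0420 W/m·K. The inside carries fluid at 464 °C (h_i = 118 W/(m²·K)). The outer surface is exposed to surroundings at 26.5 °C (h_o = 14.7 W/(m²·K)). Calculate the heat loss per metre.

Q' = 115 W/m

Resistance network (inner→outer):
  R'_conv,in = 1/(2πr h) = 1/(2π·0.224·118) = 0.006021 m·K/W
  R'_titanium = ln(0.256/0.224)/(2πk) = 0.1335/(2π·22.1) = 9.616×10^-4 m·K/W
  R'_vermiculite board = ln(0.523/0.256)/(2πk) = 0.7144/(2π·0.0542) = 2.098 m·K/W
  R'_mineral wool = ln(0.816/0.523)/(2πk) = 0.4448/(2π·0.0420) = 1.686 m·K/W
  R'_conv,out = 1/(2πr h) = 1/(2π·0.816·14.7) = 0.01327 m·K/W
ΣR = 0.006021 + 9.616×10^-4 + 2.098 + 1.686 + 0.01327 = 3.804 m·K/W
Q' = ΔT/ΣR = (464 °C − 26.5 °C)/3.804 = 115 W/m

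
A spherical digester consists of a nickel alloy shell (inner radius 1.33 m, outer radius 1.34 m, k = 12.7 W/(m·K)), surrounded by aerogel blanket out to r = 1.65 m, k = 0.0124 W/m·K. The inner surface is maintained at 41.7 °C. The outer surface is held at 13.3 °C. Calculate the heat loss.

Q = 31.6 W

Resistance network (inner→outer):
  R_nickel alloy = (1/1.33 − 1/1.34)/(4πk) = 0.005611/(4π·12.7) = 3.516×10^-5 K/W
  R_aerogel blanket = (1/1.34 − 1/1.65)/(4πk) = 0.1402/(4π·0.0124) = 0.8998 K/W
ΣR = 3.516×10^-5 + 0.8998 = 0.8998 K/W
Q = ΔT/ΣR = (41.7 °C − 13.3 °C)/0.8998 = 31.6 W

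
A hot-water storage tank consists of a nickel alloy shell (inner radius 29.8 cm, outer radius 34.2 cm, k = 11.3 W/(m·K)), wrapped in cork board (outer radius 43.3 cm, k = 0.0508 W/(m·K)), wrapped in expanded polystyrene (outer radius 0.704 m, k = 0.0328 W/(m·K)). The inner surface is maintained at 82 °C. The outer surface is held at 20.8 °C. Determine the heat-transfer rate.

Q = 19.6 W

Treat each layer as a resistance in series:
  R_nickel alloy = (1/0.298 − 1/0.342)/(4πk) = 0.4317/(4π·11.3) = 0.003040 K/W
  R_cork board = (1/0.342 − 1/0.433)/(4πk) = 0.6145/(4π·0.0508) = 0.9626 K/W
  R_expanded polystyrene = (1/0.433 − 1/0.704)/(4πk) = 0.8890/(4π·0.0328) = 2.157 K/W
ΣR = 0.003040 + 0.9626 + 2.157 = 3.123 K/W
Q = ΔT/ΣR = (82 °C − 20.8 °C)/3.123 = 19.6 W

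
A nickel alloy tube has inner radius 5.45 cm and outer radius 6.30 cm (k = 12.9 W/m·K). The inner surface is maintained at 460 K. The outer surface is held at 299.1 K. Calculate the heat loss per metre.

Q' = 2πk·ΔT/ln(r₂/r₁) = 2π × 12.9 × 160.9 / ln(0.0630/0.0545) = 90000 W/m

Q' = 90000 W/m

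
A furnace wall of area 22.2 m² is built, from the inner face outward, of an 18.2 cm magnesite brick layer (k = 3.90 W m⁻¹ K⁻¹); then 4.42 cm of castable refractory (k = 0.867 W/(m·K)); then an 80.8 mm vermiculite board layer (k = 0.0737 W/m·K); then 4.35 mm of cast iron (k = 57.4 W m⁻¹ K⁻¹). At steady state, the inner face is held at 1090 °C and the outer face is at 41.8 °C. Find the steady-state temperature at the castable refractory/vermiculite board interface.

T = 1004 °C

Treat each layer as a resistance in series:
  R_magnesite brick = L/(kA) = 0.182/(3.90·22.2) = 0.002102 K/W
  R_castable refractory = L/(kA) = 0.0442/(0.867·22.2) = 0.002296 K/W
  R_vermiculite board = L/(kA) = 0.0808/(0.0737·22.2) = 0.04938 K/W
  R_cast iron = L/(kA) = 0.00435/(57.4·22.2) = 3.414×10^-6 K/W
ΣR = 0.002102 + 0.002296 + 0.04938 + 3.414×10^-6 = 0.05378 K/W
Q = ΔT/ΣR = (1090 °C − 41.8 °C)/0.05378 = 19490 W
From the inner boundary to the castable refractory/vermiculite board interface, ΣR_partial = 0.004398 K/W.
T_interface = T_in − Q·ΣR_partial = 1090 °C − (19490)(0.004398) = 1004 °C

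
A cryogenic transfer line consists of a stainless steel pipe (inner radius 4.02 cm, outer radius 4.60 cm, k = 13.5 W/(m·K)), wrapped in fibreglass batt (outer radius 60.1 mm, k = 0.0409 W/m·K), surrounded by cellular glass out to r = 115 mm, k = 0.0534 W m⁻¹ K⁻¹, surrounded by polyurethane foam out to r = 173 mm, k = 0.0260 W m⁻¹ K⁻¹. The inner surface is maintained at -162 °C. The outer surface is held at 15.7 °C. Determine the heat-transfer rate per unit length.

Series thermal resistances, inner to outer:
  R'_stainless steel = ln(0.0460/0.0402)/(2πk) = 0.1348/(2π·13.5) = 0.001589 m·K/W
  R'_fibreglass batt = ln(0.0601/0.0460)/(2πk) = 0.2674/(2π·0.0409) = 1.040 m·K/W
  R'_cellular glass = ln(0.115/0.0601)/(2πk) = 0.6489/(2π·0.0534) = 1.934 m·K/W
  R'_polyurethane foam = ln(0.173/0.115)/(2πk) = 0.4084/(2π·0.0260) = 2.500 m·K/W
ΣR = 0.001589 + 1.040 + 1.934 + 2.500 = 5.476 m·K/W
Q' = ΔT/ΣR = (-162 °C − 15.7 °C)/5.476 = -32.5 W/m
(Negative Q' ⇒ heat flows inward; heat gain = 32.5 W/m.)

Q' = 32.5 W/m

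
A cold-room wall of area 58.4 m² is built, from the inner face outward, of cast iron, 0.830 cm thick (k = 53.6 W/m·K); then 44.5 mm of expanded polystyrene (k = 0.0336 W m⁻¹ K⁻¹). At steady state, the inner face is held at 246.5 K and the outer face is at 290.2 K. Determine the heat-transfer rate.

Treat each layer as a resistance in series:
  R_cast iron = L/(kA) = 0.00830/(53.6·58.4) = 2.652×10^-6 K/W
  R_expanded polystyrene = L/(kA) = 0.0445/(0.0336·58.4) = 0.02268 K/W
ΣR = 2.652×10^-6 + 0.02268 = 0.02268 K/W
Q = ΔT/ΣR = (246.5 K − 290.2 K)/0.02268 = -1930 W
(Negative Q ⇒ heat flows inward; heat gain = 1930 W.)

Q = 1930 W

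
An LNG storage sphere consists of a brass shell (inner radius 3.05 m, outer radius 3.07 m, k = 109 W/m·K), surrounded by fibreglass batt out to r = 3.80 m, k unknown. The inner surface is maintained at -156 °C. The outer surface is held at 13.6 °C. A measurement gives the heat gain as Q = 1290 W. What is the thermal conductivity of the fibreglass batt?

k = 0.0379 W/m·K

ΣR = ΔT/Q = |-156 − 13.6|/1290 = 0.1315 K/W
Known resistances:
  R_brass = (1/3.05 − 1/3.07)/(4πk) = 0.002136/(4π·109) = 1.559×10^-6 K/W
R_fibreglass batt = ΣR − ΣR_known = 0.1315 − 1.559×10^-6 = 0.1315 K/W
(1/r₁−1/r₂)/(4πk) = 0.1315 ⇒ k = 0.06258/(4π·0.1315) = 0.0379 W/m·K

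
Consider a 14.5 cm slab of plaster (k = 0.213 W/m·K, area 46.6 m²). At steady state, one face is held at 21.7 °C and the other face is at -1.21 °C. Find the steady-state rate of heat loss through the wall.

Q = kA·ΔT/L = 0.213 × 46.6 × |21.7 °C − -1.21 °C| / 0.145 = 1570 W

Q = 1570 W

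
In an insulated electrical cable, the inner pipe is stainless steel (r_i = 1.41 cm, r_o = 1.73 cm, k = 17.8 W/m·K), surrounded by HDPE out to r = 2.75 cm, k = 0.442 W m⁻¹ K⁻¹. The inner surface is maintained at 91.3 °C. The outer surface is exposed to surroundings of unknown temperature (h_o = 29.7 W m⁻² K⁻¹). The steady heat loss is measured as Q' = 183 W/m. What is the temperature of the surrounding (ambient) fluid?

T_out = 24.8 °C

Series resistances:
  R'_stainless steel = ln(0.0173/0.0141)/(2πk) = 0.2045/(2π·17.8) = 0.001829 m·K/W
  R'_HDPE = ln(0.0275/0.0173)/(2πk) = 0.4635/(2π·0.442) = 0.1669 m·K/W
  R'_conv,out = 1/(2πr h) = 1/(2π·0.0275·29.7) = 0.1949 m·K/W
ΣR = 0.3636 m·K/W
ΔT = Q'·ΣR = 183 × 0.3636 = 66.54 K
Heat flows outward, so T_out = T_in − ΔT = 91.3 − 66.54 = 24.8 °C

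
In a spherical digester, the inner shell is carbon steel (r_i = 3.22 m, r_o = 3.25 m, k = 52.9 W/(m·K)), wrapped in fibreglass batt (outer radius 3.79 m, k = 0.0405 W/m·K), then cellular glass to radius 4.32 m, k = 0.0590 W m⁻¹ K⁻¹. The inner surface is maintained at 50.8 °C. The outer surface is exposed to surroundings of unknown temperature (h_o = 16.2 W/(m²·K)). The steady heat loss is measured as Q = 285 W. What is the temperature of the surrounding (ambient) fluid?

Series resistances:
  R_carbon steel = (1/3.22 − 1/3.25)/(4πk) = 0.002867/(4π·52.9) = 4.312×10^-6 K/W
  R_fibreglass batt = (1/3.25 − 1/3.79)/(4πk) = 0.04384/(4π·0.0405) = 0.08614 K/W
  R_cellular glass = (1/3.79 − 1/4.32)/(4πk) = 0.03237/(4π·0.0590) = 0.04366 K/W
  R_conv,out = 1/(4πr²h) = 1/(4π·4.32²·16.2) = 2.632×10^-4 K/W
ΣR = 0.1301 K/W
ΔT = Q·ΣR = 285 × 0.1301 = 37.08 K
Heat flows outward, so T_out = T_in − ΔT = 50.8 − 37.08 = 13.7 °C

T_out = 13.7 °C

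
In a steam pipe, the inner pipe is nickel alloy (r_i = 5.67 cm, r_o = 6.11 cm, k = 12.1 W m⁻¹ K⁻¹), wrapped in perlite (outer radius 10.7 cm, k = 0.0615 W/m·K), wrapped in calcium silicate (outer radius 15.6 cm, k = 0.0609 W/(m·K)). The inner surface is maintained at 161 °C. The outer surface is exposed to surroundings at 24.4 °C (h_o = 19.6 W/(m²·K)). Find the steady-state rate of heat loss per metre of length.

Treat each layer as a resistance in series:
  R'_nickel alloy = ln(0.0611/0.0567)/(2πk) = 0.07474/(2π·12.1) = 9.830×10^-4 m·K/W
  R'_perlite = ln(0.107/0.0611)/(2πk) = 0.5603/(2π·0.0615) = 1.450 m·K/W
  R'_calcium silicate = ln(0.156/0.107)/(2πk) = 0.3770/(2π·0.0609) = 0.9853 m·K/W
  R'_conv,out = 1/(2πr h) = 1/(2π·0.156·19.6) = 0.05205 m·K/W
ΣR = 9.830×10^-4 + 1.450 + 0.9853 + 0.05205 = 2.488 m·K/W
Q' = ΔT/ΣR = (161 °C − 24.4 °C)/2.488 = 54.9 W/m

Q' = 54.9 W/m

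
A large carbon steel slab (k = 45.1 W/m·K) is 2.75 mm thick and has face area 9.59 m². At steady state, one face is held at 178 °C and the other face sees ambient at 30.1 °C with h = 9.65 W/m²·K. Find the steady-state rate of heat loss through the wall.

Treat each layer as a resistance in series:
  R_carbon steel = L/(kA) = 0.00275/(45.1·9.59) = 6.358×10^-6 K/W
  R_conv,out = 1/(hA) = 1/(9.65·9.59) = 0.01081 K/W
ΣR = 6.358×10^-6 + 0.01081 = 0.01082 K/W
Q = ΔT/ΣR = (178 °C − 30.1 °C)/0.01082 = 13700 W

Q = 13.7 kW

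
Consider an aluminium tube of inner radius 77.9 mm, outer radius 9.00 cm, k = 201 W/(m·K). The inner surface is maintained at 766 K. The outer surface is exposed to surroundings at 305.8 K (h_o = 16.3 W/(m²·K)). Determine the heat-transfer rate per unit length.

Treat each layer as a resistance in series:
  R'_aluminium = ln(0.0900/0.0779)/(2πk) = 0.1444/(2π·201) = 1.143×10^-4 m·K/W
  R'_conv,out = 1/(2πr h) = 1/(2π·0.0900·16.3) = 0.1085 m·K/W
ΣR = 1.143×10^-4 + 0.1085 = 0.1086 m·K/W
Q' = ΔT/ΣR = (766 K − 305.8 K)/0.1086 = 4240 W/m

Q' = 4240 W/m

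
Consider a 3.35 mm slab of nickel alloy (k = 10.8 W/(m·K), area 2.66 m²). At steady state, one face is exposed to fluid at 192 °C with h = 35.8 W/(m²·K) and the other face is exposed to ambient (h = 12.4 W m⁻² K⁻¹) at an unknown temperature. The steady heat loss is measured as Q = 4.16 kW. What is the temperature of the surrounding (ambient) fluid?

Sum the resistances:
  R_conv,in = 1/(hA) = 1/(35.8·2.66) = 0.01050 K/W
  R_nickel alloy = L/(kA) = 0.00335/(10.8·2.66) = 1.166×10^-4 K/W
  R_conv,out = 1/(hA) = 1/(12.4·2.66) = 0.03032 K/W
ΣR = 0.04094 K/W
ΔT = Q·ΣR = 4160 × 0.04094 = 170.3 K
Heat flows outward, so T_out = T_in − ΔT = 192 − 170.3 = 21.7 °C

T_out = 21.7 °C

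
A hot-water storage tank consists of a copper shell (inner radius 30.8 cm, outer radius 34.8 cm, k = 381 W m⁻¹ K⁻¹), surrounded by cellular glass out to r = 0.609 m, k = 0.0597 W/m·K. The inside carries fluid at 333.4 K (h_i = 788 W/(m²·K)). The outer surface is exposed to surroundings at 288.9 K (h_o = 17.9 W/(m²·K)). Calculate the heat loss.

Q = 26.9 W

Series thermal resistances, inner to outer:
  R_conv,in = 1/(4πr²h) = 1/(4π·0.308²·788) = 0.001065 K/W
  R_copper = (1/0.308 − 1/0.348)/(4πk) = 0.3732/(4π·381) = 7.795×10^-5 K/W
  R_cellular glass = (1/0.348 − 1/0.609)/(4πk) = 1.232/(4π·0.0597) = 1.642 K/W
  R_conv,out = 1/(4πr²h) = 1/(4π·0.609²·17.9) = 0.01199 K/W
ΣR = 0.001065 + 7.795×10^-5 + 1.642 + 0.01199 = 1.655 K/W
Q = ΔT/ΣR = (333.4 K − 288.9 K)/1.655 = 26.9 W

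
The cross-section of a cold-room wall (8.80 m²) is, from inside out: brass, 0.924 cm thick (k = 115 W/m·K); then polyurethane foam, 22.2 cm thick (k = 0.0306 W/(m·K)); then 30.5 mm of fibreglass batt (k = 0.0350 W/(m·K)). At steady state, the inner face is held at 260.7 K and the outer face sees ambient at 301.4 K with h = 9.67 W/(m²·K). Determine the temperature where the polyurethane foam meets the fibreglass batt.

T = 296.6 K

Series thermal resistances, inner to outer:
  R_brass = L/(kA) = 0.00924/(115·8.80) = 9.130×10^-6 K/W
  R_polyurethane foam = L/(kA) = 0.222/(0.0306·8.80) = 0.8244 K/W
  R_fibreglass batt = L/(kA) = 0.0305/(0.0350·8.80) = 0.09903 K/W
  R_conv,out = 1/(hA) = 1/(9.67·8.80) = 0.01175 K/W
ΣR = 9.130×10^-6 + 0.8244 + 0.09903 + 0.01175 = 0.9352 K/W
Q = ΔT/ΣR = (260.7 K − 301.4 K)/0.9352 = -43.52 W
From the inner boundary to the polyurethane foam/fibreglass batt interface, ΣR_partial = 0.8244 K/W.
T_interface = T_in − Q·ΣR_partial = 260.7 K − (-43.52)(0.8244) = 296.6 K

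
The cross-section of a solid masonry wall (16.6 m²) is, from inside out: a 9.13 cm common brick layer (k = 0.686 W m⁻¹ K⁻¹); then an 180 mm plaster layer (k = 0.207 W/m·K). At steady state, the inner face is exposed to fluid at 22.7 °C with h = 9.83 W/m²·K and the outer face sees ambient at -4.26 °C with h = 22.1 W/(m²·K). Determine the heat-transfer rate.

Treat each layer as a resistance in series:
  R_conv,in = 1/(hA) = 1/(9.83·16.6) = 0.006128 K/W
  R_common brick = L/(kA) = 0.0913/(0.686·16.6) = 0.008017 K/W
  R_plaster = L/(kA) = 0.180/(0.207·16.6) = 0.05238 K/W
  R_conv,out = 1/(hA) = 1/(22.1·16.6) = 0.002726 K/W
ΣR = 0.006128 + 0.008017 + 0.05238 + 0.002726 = 0.06925 K/W
Q = ΔT/ΣR = (22.7 °C − -4.26 °C)/0.06925 = 389 W

Q = 389 W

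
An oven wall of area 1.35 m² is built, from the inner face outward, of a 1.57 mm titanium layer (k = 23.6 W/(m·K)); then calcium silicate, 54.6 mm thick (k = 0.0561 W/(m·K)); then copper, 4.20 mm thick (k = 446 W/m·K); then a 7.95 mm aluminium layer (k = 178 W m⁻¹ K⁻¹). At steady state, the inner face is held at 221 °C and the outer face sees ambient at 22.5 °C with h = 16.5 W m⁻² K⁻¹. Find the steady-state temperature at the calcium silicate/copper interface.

T = 34.1 °C

Series thermal resistances, inner to outer:
  R_titanium = L/(kA) = 0.00157/(23.6·1.35) = 4.928×10^-5 K/W
  R_calcium silicate = L/(kA) = 0.0546/(0.0561·1.35) = 0.7209 K/W
  R_copper = L/(kA) = 0.00420/(446·1.35) = 6.976×10^-6 K/W
  R_aluminium = L/(kA) = 0.00795/(178·1.35) = 3.308×10^-5 K/W
  R_conv,out = 1/(hA) = 1/(16.5·1.35) = 0.04489 K/W
ΣR = 4.928×10^-5 + 0.7209 + 6.976×10^-6 + 3.308×10^-5 + 0.04489 = 0.7659 K/W
Q = ΔT/ΣR = (221 °C − 22.5 °C)/0.7659 = 259.2 W
From the inner boundary to the calcium silicate/copper interface, ΣR_partial = 0.7209 K/W.
T_interface = T_in − Q·ΣR_partial = 221 °C − (259.2)(0.7209) = 34.1 °C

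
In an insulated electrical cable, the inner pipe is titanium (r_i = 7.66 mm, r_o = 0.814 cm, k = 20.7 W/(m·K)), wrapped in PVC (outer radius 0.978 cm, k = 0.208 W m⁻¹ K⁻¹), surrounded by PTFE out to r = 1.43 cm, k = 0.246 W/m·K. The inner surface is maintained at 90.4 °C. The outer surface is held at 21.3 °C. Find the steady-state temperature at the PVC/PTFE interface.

Treat each layer as a resistance in series:
  R'_titanium = ln(0.00814/0.00766)/(2πk) = 0.06078/(2π·20.7) = 4.673×10^-4 m·K/W
  R'_PVC = ln(0.00978/0.00814)/(2πk) = 0.1835/(2π·0.208) = 0.1404 m·K/W
  R'_PTFE = ln(0.0143/0.00978)/(2πk) = 0.3799/(2π·0.246) = 0.2458 m·K/W
ΣR = 4.673×10^-4 + 0.1404 + 0.2458 = 0.3867 m·K/W
Q' = ΔT/ΣR = (90.4 °C − 21.3 °C)/0.3867 = 178.7 W/m
From the inner boundary to the PVC/PTFE interface, ΣR_partial = 0.1409 m·K/W.
T_interface = T_in − Q'·ΣR_partial = 90.4 °C − (178.7)(0.1409) = 65.2 °C

T = 65.2 °C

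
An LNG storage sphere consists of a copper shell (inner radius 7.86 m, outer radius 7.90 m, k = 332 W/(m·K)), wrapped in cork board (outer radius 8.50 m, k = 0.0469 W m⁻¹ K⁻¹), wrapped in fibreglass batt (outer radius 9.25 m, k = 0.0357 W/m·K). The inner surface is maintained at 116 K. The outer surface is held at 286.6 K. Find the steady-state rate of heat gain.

Resistance network (inner→outer):
  R_copper = (1/7.86 − 1/7.90)/(4πk) = 6.442×10^-4/(4π·332) = 1.544×10^-7 K/W
  R_cork board = (1/7.90 − 1/8.50)/(4πk) = 0.008935/(4π·0.0469) = 0.01516 K/W
  R_fibreglass batt = (1/8.50 − 1/9.25)/(4πk) = 0.009539/(4π·0.0357) = 0.02126 K/W
ΣR = 1.544×10^-7 + 0.01516 + 0.02126 = 0.03642 K/W
Q = ΔT/ΣR = (116 K − 286.6 K)/0.03642 = -4680 W
(Negative Q ⇒ heat flows inward; heat gain = 4680 W.)

Q = 4680 W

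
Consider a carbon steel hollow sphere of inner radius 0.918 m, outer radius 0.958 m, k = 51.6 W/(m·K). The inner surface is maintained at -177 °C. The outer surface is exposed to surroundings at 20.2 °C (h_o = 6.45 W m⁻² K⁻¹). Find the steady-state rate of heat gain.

Resistance network (inner→outer):
  R_carbon steel = (1/0.918 − 1/0.958)/(4πk) = 0.04548/(4π·51.6) = 7.014×10^-5 K/W
  R_conv,out = 1/(4πr²h) = 1/(4π·0.958²·6.45) = 0.01344 K/W
ΣR = 7.014×10^-5 + 0.01344 = 0.01351 K/W
Q = ΔT/ΣR = (-177 °C − 20.2 °C)/0.01351 = -14600 W
(Negative Q ⇒ heat flows inward; heat gain = 14600 W.)

Q = 14.6 kW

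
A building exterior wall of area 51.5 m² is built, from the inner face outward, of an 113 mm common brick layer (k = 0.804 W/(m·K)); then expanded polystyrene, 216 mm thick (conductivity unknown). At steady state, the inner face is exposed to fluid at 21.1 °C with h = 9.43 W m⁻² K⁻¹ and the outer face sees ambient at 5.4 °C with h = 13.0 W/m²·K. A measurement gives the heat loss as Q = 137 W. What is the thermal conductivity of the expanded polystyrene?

k = 0.0387 W/m·K

ΣR = ΔT/Q = |21.1 − 5.4|/137 = 0.1146 K/W
Known resistances:
  R_conv,in = 1/(hA) = 1/(9.43·51.5) = 0.002059 K/W
  R_common brick = L/(kA) = 0.113/(0.804·51.5) = 0.002729 K/W
  R_conv,out = 1/(hA) = 1/(13.0·51.5) = 0.001494 K/W
R_expanded polystyrene = ΣR − ΣR_known = 0.1146 − 0.006282 = 0.1083 K/W
L/(kA) = 0.1083 ⇒ k = 0.216/(0.1083·51.5) = 0.0387 W/m·K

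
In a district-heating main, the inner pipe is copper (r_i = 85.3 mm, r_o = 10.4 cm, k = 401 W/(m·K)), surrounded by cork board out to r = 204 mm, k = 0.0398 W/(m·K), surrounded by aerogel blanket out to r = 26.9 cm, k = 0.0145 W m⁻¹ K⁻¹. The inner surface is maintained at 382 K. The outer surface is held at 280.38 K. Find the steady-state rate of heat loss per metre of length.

Resistance network (inner→outer):
  R'_copper = ln(0.104/0.0853)/(2πk) = 0.1982/(2π·401) = 7.867×10^-5 m·K/W
  R'_cork board = ln(0.204/0.104)/(2πk) = 0.6737/(2π·0.0398) = 2.694 m·K/W
  R'_aerogel blanket = ln(0.269/0.204)/(2πk) = 0.2766/(2π·0.0145) = 3.036 m·K/W
ΣR = 7.867×10^-5 + 2.694 + 3.036 = 5.730 m·K/W
Q' = ΔT/ΣR = (382 K − 280.38 K)/5.730 = 17.7 W/m

Q' = 17.7 W/m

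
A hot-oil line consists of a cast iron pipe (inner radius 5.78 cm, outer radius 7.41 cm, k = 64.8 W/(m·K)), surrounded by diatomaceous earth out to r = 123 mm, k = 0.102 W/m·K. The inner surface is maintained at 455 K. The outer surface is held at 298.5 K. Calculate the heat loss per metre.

Treat each layer as a resistance in series:
  R'_cast iron = ln(0.0741/0.0578)/(2πk) = 0.2484/(2π·64.8) = 6.102×10^-4 m·K/W
  R'_diatomaceous earth = ln(0.123/0.0741)/(2πk) = 0.5068/(2π·0.102) = 0.7907 m·K/W
ΣR = 6.102×10^-4 + 0.7907 = 0.7913 m·K/W
Q' = ΔT/ΣR = (455 K − 298.5 K)/0.7913 = 198 W/m

Q' = 198 W/m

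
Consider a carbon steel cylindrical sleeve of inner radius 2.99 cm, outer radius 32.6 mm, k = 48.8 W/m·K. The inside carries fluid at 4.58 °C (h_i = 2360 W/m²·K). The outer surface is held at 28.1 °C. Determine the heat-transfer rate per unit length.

Resistance network (inner→outer):
  R'_conv,in = 1/(2πr h) = 1/(2π·0.0299·2360) = 0.002255 m·K/W
  R'_carbon steel = ln(0.0326/0.0299)/(2πk) = 0.08645/(2π·48.8) = 2.820×10^-4 m·K/W
ΣR = 0.002255 + 2.820×10^-4 = 0.002537 m·K/W
Q' = ΔT/ΣR = (4.58 °C − 28.1 °C)/0.002537 = -9270 W/m
(Negative Q' ⇒ heat flows inward; heat gain = 9270 W/m.)

Q' = 9.27 kW/m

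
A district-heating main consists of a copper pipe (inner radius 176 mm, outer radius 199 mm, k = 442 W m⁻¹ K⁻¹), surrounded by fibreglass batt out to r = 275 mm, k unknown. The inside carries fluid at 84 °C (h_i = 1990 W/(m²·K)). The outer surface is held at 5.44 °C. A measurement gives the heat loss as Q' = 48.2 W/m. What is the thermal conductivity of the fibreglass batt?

k = 0.0316 W/m·K

ΣR = ΔT/Q' = |84 − 5.44|/48.2 = 1.630 m·K/W
Known resistances:
  R'_conv,in = 1/(2πr h) = 1/(2π·0.176·1990) = 4.544×10^-4 m·K/W
  R'_copper = ln(0.199/0.176)/(2πk) = 0.1228/(2π·442) = 4.423×10^-5 m·K/W
R_fibreglass batt = ΣR − ΣR_known = 1.630 − 4.986×10^-4 = 1.630 m·K/W
ln(r₂/r₁)/(2πk) = 1.630 ⇒ k = 0.3235/(2π·1.630) = 0.0316 W/m·K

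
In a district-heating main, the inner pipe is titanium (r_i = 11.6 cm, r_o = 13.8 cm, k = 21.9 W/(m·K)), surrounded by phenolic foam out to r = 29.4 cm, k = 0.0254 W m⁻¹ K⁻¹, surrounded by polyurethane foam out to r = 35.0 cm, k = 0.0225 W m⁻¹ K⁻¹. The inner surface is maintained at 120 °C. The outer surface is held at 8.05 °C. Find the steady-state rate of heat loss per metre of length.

Q' = 18.7 W/m

Series thermal resistances, inner to outer:
  R'_titanium = ln(0.138/0.116)/(2πk) = 0.1737/(2π·21.9) = 0.001262 m·K/W
  R'_phenolic foam = ln(0.294/0.138)/(2πk) = 0.7563/(2π·0.0254) = 4.739 m·K/W
  R'_polyurethane foam = ln(0.350/0.294)/(2πk) = 0.1744/(2π·0.0225) = 1.233 m·K/W
ΣR = 0.001262 + 4.739 + 1.233 = 5.973 m·K/W
Q' = ΔT/ΣR = (120 °C − 8.05 °C)/5.973 = 18.7 W/m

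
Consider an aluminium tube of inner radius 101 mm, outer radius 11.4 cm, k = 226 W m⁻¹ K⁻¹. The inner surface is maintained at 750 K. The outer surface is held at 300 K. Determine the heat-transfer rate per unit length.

Q' = 2πk·ΔT/ln(r₂/r₁) = 2π × 226 × 450 / ln(0.114/0.101) = 5.28×10^6 W/m

Q' = 5280 kW/m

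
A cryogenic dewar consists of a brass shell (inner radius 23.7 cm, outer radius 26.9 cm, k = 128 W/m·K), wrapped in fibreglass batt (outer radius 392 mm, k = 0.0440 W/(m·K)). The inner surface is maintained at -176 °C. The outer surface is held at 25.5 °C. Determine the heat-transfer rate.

Treat each layer as a resistance in series:
  R_brass = (1/0.237 − 1/0.269)/(4πk) = 0.5019/(4π·128) = 3.121×10^-4 K/W
  R_fibreglass batt = (1/0.269 − 1/0.392)/(4πk) = 1.166/(4π·0.0440) = 2.110 K/W
ΣR = 3.121×10^-4 + 2.110 = 2.110 K/W
Q = ΔT/ΣR = (-176 °C − 25.5 °C)/2.110 = -95.5 W
(Negative Q ⇒ heat flows inward; heat gain = 95.5 W.)

Q = 95.5 W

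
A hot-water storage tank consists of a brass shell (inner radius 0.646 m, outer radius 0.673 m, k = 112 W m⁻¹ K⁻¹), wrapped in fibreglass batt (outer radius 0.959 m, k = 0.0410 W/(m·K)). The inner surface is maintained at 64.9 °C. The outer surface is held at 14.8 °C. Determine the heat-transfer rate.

Series thermal resistances, inner to outer:
  R_brass = (1/0.646 − 1/0.673)/(4πk) = 0.06210/(4π·112) = 4.413×10^-5 K/W
  R_fibreglass batt = (1/0.673 − 1/0.959)/(4πk) = 0.4431/(4π·0.0410) = 0.8601 K/W
ΣR = 4.413×10^-5 + 0.8601 = 0.8601 K/W
Q = ΔT/ΣR = (64.9 °C − 14.8 °C)/0.8601 = 58.2 W

Q = 58.2 W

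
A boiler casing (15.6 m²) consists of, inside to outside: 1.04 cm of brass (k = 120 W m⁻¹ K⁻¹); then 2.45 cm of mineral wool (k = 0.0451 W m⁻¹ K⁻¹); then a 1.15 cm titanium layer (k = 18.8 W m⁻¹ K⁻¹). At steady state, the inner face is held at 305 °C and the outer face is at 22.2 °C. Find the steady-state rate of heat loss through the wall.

Treat each layer as a resistance in series:
  R_brass = L/(kA) = 0.0104/(120·15.6) = 5.556×10^-6 K/W
  R_mineral wool = L/(kA) = 0.0245/(0.0451·15.6) = 0.03482 K/W
  R_titanium = L/(kA) = 0.0115/(18.8·15.6) = 3.921×10^-5 K/W
ΣR = 5.556×10^-6 + 0.03482 + 3.921×10^-5 = 0.03486 K/W
Q = ΔT/ΣR = (305 °C − 22.2 °C)/0.03486 = 8110 W

Q = 8.11 kW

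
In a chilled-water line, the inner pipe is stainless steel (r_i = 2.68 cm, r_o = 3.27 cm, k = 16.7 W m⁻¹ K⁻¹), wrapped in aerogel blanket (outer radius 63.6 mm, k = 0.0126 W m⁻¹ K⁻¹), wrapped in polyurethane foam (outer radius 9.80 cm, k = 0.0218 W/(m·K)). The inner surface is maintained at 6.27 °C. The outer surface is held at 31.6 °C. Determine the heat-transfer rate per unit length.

Resistance network (inner→outer):
  R'_stainless steel = ln(0.0327/0.0268)/(2πk) = 0.1990/(2π·16.7) = 0.001896 m·K/W
  R'_aerogel blanket = ln(0.0636/0.0327)/(2πk) = 0.6652/(2π·0.0126) = 8.403 m·K/W
  R'_polyurethane foam = ln(0.0980/0.0636)/(2πk) = 0.4324/(2π·0.0218) = 3.156 m·K/W
ΣR = 0.001896 + 8.403 + 3.156 = 11.56 m·K/W
Q' = ΔT/ΣR = (6.27 °C − 31.6 °C)/11.56 = -2.19 W/m
(Negative Q' ⇒ heat flows inward; heat gain = 2.19 W/m.)

Q' = 2.19 W/m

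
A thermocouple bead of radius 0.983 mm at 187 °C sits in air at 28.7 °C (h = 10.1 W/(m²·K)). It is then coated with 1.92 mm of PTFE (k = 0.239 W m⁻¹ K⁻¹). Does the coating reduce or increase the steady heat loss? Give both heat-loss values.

increases: 0.0194 → 0.137 W

Critical radius for a sphere: r_cr = 2k/h = 0.0473 m = 4.73 cm.
Outer radius after coating: r₂ = 9.83×10^-4 + 0.00192 = 0.002903 m.
Since r₁ < r_cr and r₂ ≤ r_cr, the coating moves toward the maximum at r_cr — heat loss rises.
Bare: R = 1/(4πr₁²h) = 8154 K/W; Q = 158.3/8154 = 0.0194 W.
Coated: R = R_cond + R_conv = 1159 K/W; Q = 158.3/1159 = 0.137 W.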